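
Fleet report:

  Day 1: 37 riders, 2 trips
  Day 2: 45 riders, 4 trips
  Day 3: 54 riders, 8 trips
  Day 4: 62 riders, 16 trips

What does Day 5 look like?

71 riders, 32 trips

Riders: alternating steps +8, +9, +8, +9, …; 37, 45, 54, 62 → 71.
Trips goes 2, 4, 8, 16 → 32 (×2 each step).
Combining the parts gives 71 riders, 32 trips.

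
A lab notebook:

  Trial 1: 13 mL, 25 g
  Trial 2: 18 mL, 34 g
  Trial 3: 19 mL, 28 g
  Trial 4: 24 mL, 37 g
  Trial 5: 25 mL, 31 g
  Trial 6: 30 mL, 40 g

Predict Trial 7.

31 mL, 34 g

For the mL, alternating steps +5, +1, +5, +1, …: 13, 18, 19, 24, 25, 30 → 31.
G: 25, 34, 28, 37, 31, 40 → 34 (alternating steps +9, −6, +9, −6, …).
So the next record is 31 mL, 34 g.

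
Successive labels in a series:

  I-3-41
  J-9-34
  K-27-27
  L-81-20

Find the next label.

M-243-13

Letter: letters move forward 1 place in the alphabet; I, J, K, L → M.
Second component — ×3 each step: 3, 9, 27, 81 → 243.
Third component: −7 each step; 41, 34, 27, 20 → 13.
So the next label is M-243-13.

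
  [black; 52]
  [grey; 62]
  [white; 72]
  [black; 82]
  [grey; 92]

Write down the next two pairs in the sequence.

[white; 102], [black; 112]

Shade goes black, grey, white, black, grey → white → black (repeats black → grey → white).
For the second value, +10 each step: 52, 62, 72, 82, 92 → 102 → 112.
So the next two pairs are [white; 102] and [black; 112].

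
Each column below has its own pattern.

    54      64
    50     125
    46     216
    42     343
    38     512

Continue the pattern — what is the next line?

First component — −4 each step: 54, 50, 46, 42, 38 → 34.
Second component: perfect cubes: 4³, 5³, 6³, …, so 64, 125, 216, 343, 512 → 729.
Combining the parts gives 34  729.

34  729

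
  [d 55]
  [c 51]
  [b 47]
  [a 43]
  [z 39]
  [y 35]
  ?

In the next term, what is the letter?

Letter goes d, c, b, a, z, y → x (letters move back 1 place in the alphabet, wrapping A→Z).

x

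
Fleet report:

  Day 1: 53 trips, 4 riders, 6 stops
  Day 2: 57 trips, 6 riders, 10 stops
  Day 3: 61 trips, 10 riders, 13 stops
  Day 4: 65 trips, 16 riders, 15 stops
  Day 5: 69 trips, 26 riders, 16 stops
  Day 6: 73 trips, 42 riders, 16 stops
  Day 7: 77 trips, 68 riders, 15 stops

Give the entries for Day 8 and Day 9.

81 trips, 110 riders, 13 stops; 85 trips, 178 riders, 10 stops

Trips goes 53, 57, 61, 65, 69, 73, 77 → 81 → 85 (+4 each step).
Riders — each term is the sum of the two before it: 4, 6, 10, 16, 26, 42, 68 → 110 → 178.
Stops: differences are 4, 3, 2, … (decreasing by 1 each time), so 6, 10, 13, 15, 16, 16, 15 → 13 → 10.
Putting the parts together: 81 trips, 110 riders, 13 stops and then 85 trips, 178 riders, 10 stops.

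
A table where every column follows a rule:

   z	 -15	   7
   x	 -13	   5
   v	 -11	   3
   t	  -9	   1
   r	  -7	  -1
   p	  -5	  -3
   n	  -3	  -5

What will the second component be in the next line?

Letter goes z, x, v, t, r, p, n → l (letters move back 2 places in the alphabet).
Second component: +2 each step; -15, -13, -11, -9, -7, -5, -3 → -1.
Third component: together with the second component always sums to -8, so 7, 5, 3, 1, -1, -3, -5 → -7.

-1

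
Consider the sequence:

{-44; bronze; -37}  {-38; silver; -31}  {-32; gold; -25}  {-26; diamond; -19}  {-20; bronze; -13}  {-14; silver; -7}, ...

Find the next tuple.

First slot: +6 each step, so -44, -38, -32, -26, -20, -14 → -8.
Rank — repeats bronze → silver → gold → diamond: bronze, silver, gold, diamond, bronze, silver → gold.
Third slot: always 7 more than the first slot; -37, -31, -25, -19, -13, -7 → -1.
So the next tuple is {-8; gold; -1}.

{-8; gold; -1}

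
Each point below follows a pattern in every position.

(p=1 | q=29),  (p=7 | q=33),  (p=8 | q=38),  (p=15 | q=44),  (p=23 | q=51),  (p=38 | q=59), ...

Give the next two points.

(p=61 | q=68), (p=99 | q=78)

P: each term is the sum of the two before it; 1, 7, 8, 15, 23, 38 → 61 → 99.
Q: differences are 4, 5, 6, … (increasing by 1 each time); 29, 33, 38, 44, 51, 59 → 68 → 78.
Putting the parts together: (p=61 | q=68) and then (p=99 | q=78).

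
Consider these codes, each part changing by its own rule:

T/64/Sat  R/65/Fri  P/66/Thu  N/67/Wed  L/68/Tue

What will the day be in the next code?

For the day, runs backward through the weekdays Mon→Sun: Sat, Fri, Thu, Wed, Tue → Mon.

Mon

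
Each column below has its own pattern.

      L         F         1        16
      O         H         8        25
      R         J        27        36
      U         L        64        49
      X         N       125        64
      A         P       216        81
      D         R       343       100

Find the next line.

First letter goes L, O, R, U, X, A, D → G (letters move forward 3 places in the alphabet, wrapping Z→A).
For the second letter, letters move forward 2 places in the alphabet: F, H, J, L, N, P, R → T.
Third component: perfect cubes: 1³, 2³, 3³, …, so 1, 8, 27, 64, 125, 216, 343 → 512.
Fourth component: perfect squares: 4², 5², 6², …, so 16, 25, 36, 49, 64, 81, 100 → 121.
Putting it together: G  T  512  121.

G  T  512  121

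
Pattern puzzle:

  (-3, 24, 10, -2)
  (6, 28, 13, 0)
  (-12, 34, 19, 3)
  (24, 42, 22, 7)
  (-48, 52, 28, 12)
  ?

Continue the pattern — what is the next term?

First value: ×(-2) each step; -3, 6, -12, 24, -48 → 96.
Second value goes 24, 28, 34, 42, 52 → 64 (differences are 4, 6, 8, … (increasing by 2 each time)).
Third value: alternating steps +3, +6, +3, +6, …, so 10, 13, 19, 22, 28 → 31.
Fourth value: -2, 0, 3, 7, 12 → 18 (differences are 2, 3, 4, … (increasing by 1 each time)).
Combining the parts gives (96, 64, 31, 18).

(96, 64, 31, 18)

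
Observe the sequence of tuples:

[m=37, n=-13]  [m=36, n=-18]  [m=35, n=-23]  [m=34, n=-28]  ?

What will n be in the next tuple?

-33

N: -13, -18, -23, -28 → -33 (−5 each step).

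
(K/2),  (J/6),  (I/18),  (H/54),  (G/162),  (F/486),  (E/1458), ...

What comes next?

Letter: letters move back 1 place in the alphabet; K, J, I, H, G, F, E → D.
For the second value, ×3 each step: 2, 6, 18, 54, 162, 486, 1458 → 4374.
Putting it together: (D/4374).

(D/4374)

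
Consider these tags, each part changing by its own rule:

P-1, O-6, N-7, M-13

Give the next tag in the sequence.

Letter — letters move back 1 place in the alphabet: P, O, N, M → L.
Second component goes 1, 6, 7, 13 → 20 (each term is the sum of the two before it).
So the next tag is L-20.

L-20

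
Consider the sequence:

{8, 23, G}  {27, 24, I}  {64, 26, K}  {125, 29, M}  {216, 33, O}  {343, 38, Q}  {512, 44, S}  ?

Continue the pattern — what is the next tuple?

{729, 51, U}

For the first coordinate, perfect cubes: 2³, 3³, 4³, …: 8, 27, 64, 125, 216, 343, 512 → 729.
Second coordinate — differences are 1, 2, 3, … (increasing by 1 each time): 23, 24, 26, 29, 33, 38, 44 → 51.
Letter: letters move forward 2 places in the alphabet; G, I, K, M, O, Q, S → U.
Putting it together: {729, 51, U}.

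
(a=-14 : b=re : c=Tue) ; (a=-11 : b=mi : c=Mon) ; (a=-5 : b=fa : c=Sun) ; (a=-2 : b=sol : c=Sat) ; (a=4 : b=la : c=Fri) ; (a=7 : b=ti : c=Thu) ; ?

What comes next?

A: -14, -11, -5, -2, 4, 7 → 13 (alternating steps +3, +6, +3, +6, …).
B — runs through the solfège scale do→ti: re, mi, fa, sol, la, ti → do.
For the c, runs backward through the weekdays Mon→Sun: Tue, Mon, Sun, Sat, Fri, Thu → Wed.
Combining the parts gives (a=13 : b=do : c=Wed).

(a=13 : b=do : c=Wed)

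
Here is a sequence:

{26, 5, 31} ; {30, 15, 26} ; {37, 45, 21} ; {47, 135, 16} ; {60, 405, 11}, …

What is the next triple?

For the first component, differences are 4, 7, 10, … (increasing by 3 each time): 26, 30, 37, 47, 60 → 76.
Second component: 5, 15, 45, 135, 405 → 1215 (×3 each step).
Third component goes 31, 26, 21, 16, 11 → 6 (−5 each step).
So the next triple is {76, 1215, 6}.

{76, 1215, 6}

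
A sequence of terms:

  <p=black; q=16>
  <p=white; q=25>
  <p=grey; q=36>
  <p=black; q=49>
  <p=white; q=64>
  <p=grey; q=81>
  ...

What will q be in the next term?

P: repeats black → white → grey, so black, white, grey, black, white, grey → black.
For the q, perfect squares: 4², 5², 6², …: 16, 25, 36, 49, 64, 81 → 100.

100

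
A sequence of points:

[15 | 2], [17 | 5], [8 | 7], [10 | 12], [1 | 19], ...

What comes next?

First coordinate — alternating steps +2, −9, +2, −9, …: 15, 17, 8, 10, 1 → 3.
Second coordinate: each term is the sum of the two before it, so 2, 5, 7, 12, 19 → 31.
Putting it together: [3 | 31].

[3 | 31]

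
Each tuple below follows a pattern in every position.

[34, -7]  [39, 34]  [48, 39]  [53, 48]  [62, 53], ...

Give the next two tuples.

First entry goes 34, 39, 48, 53, 62 → 67 → 76 (alternating steps +5, +9, +5, +9, …).
Second entry: -7, 34, 39, 48, 53 → 62 → 67 (always the previous value of the first entry).
Putting the parts together: [67, 62] and then [76, 67].

[67, 62], [76, 67]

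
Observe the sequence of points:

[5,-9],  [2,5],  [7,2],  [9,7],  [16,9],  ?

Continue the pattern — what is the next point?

First value goes 5, 2, 7, 9, 16 → 25 (each term is the sum of the two before it).
For the second value, always the previous value of the first value: -9, 5, 2, 7, 9 → 16.
Combining the parts gives [25,16].

[25,16]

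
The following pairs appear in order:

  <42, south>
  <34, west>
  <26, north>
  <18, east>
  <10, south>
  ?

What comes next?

First value: −8 each step; 42, 34, 26, 18, 10 → 2.
Direction: repeats south → west → north → east; south, west, north, east, south → west.
So the next pair is <2, west>.

<2, west>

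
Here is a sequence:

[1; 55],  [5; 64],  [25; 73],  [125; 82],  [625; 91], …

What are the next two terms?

For the first value, ×5 each step: 1, 5, 25, 125, 625 → 3125 → 15625.
Second value — +9 each step: 55, 64, 73, 82, 91 → 100 → 109.
So the next two terms are [3125; 100] and [15625; 109].

[3125; 100], [15625; 109]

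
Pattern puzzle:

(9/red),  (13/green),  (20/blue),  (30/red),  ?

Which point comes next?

First entry goes 9, 13, 20, 30 → 43 (differences are 4, 7, 10, … (increasing by 3 each time)).
Colour — repeats red → green → blue: red, green, blue, red → green.
So the next point is (43/green).

(43/green)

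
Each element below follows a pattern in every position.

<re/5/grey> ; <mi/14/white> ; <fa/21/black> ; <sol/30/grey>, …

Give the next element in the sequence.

<la/37/white>

Note: runs through the solfège scale do→ti, so re, mi, fa, sol → la.
For the second value, alternating steps +9, +7, +9, +7, …: 5, 14, 21, 30 → 37.
Shade: grey, white, black, grey → white (repeats grey → white → black).
Combining the parts gives <la/37/white>.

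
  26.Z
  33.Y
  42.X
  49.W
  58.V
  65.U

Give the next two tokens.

For the first component, alternating steps +7, +9, +7, +9, …: 26, 33, 42, 49, 58, 65 → 74 → 81.
Letter: Z, Y, X, W, V, U → T → S (letters move back 1 place in the alphabet).
So the next two tokens are 74.T and 81.S.

74.T, 81.S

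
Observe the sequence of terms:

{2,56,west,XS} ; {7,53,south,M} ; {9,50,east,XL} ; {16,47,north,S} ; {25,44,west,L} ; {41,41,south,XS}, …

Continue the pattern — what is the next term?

First slot: each term is the sum of the two before it; 2, 7, 9, 16, 25, 41 → 66.
Second slot: 56, 53, 50, 47, 44, 41 → 38 (−3 each step).
Direction: repeats west → south → east → north, so west, south, east, north, west, south → east.
Size: repeats XS → M → XL → S → L; XS, M, XL, S, L, XS → M.
Combining the parts gives {66,38,east,M}.

{66,38,east,M}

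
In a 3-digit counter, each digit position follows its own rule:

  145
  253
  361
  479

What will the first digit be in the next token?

First digit: +1 each step, mod 10; 1, 2, 3, 4 → 5.
Second digit — +1 each step, mod 10: 4, 5, 6, 7 → 8.
Third digit: −2 each step, mod 10; 5, 3, 1, 9 → 7.

5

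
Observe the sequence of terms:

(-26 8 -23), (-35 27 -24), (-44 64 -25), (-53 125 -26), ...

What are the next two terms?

(-62 216 -27), (-71 343 -28)

First slot: -26, -35, -44, -53 → -62 → -71 (−9 each step).
Second slot — perfect cubes: 2³, 3³, 4³, …: 8, 27, 64, 125 → 216 → 343.
Third slot — −1 each step: -23, -24, -25, -26 → -27 → -28.
Putting the parts together: (-62 216 -27) and then (-71 343 -28).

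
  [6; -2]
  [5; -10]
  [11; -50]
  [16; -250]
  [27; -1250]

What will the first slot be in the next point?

First slot: each term is the sum of the two before it, so 6, 5, 11, 16, 27 → 43.

43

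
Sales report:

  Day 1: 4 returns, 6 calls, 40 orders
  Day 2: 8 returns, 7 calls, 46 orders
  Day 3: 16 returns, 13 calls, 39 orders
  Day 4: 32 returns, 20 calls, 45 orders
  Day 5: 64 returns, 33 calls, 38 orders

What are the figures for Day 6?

128 returns, 53 calls, 44 orders

Returns: 4, 8, 16, 32, 64 → 128 (×2 each step).
Calls: each term is the sum of the two before it; 6, 7, 13, 20, 33 → 53.
Orders — alternating steps +6, −7, +6, −7, …: 40, 46, 39, 45, 38 → 44.
Putting it together: 128 returns, 53 calls, 44 orders.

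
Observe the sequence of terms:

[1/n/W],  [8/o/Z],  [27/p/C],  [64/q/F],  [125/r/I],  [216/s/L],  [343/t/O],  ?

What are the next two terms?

[512/u/R], [729/v/U]

First value — perfect cubes: 1³, 2³, 3³, …: 1, 8, 27, 64, 125, 216, 343 → 512 → 729.
First letter: letters move forward 1 place in the alphabet, so n, o, p, q, r, s, t → u → v.
Second letter goes W, Z, C, F, I, L, O → R → U (letters move forward 3 places in the alphabet, wrapping Z→A).
Putting the parts together: [512/u/R] and then [729/v/U].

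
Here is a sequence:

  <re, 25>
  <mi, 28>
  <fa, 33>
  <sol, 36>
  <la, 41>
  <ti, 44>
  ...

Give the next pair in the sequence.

<do, 49>

Note goes re, mi, fa, sol, la, ti → do (runs through the solfège scale do→ti).
Second part goes 25, 28, 33, 36, 41, 44 → 49 (alternating steps +3, +5, +3, +5, …).
So the next pair is <do, 49>.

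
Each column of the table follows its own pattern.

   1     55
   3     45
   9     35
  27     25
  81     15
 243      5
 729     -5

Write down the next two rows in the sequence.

2187  -15; 6561  -25

First component: 1, 3, 9, 27, 81, 243, 729 → 2187 → 6561 (×3 each step).
Second component goes 55, 45, 35, 25, 15, 5, -5 → -15 → -25 (−10 each step).
Putting the parts together: 2187  -15 and then 6561  -25.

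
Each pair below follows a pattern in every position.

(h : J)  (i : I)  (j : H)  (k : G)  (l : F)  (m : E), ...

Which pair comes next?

(n : D)

First letter: letters move forward 1 place in the alphabet, so h, i, j, k, l, m → n.
For the second letter, letters move back 1 place in the alphabet: J, I, H, G, F, E → D.
Combining the parts gives (n : D).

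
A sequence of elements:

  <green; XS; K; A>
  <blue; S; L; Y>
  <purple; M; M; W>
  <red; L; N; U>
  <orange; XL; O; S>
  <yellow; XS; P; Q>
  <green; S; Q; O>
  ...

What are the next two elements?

Colour: repeats green → blue → purple → red → orange → yellow, so green, blue, purple, red, orange, yellow, green → blue → purple.
Size: XS, S, M, L, XL, XS, S → M → L (repeats XS → S → M → L → XL).
First letter — letters move forward 1 place in the alphabet: K, L, M, N, O, P, Q → R → S.
For the second letter, letters move back 2 places in the alphabet, wrapping A→Z: A, Y, W, U, S, Q, O → M → K.
So the next two elements are <blue; M; R; M> and <purple; L; S; K>.

<blue; M; R; M>, <purple; L; S; K>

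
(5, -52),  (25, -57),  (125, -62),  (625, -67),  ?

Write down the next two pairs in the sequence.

First slot goes 5, 25, 125, 625 → 3125 → 15625 (×5 each step).
Second slot — −5 each step: -52, -57, -62, -67 → -72 → -77.
So the next two pairs are (3125, -72) and (15625, -77).

(3125, -72), (15625, -77)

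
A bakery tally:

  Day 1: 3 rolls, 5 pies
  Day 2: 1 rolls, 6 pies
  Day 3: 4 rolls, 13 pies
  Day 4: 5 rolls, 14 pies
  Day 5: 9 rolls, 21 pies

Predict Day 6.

Rolls: each term is the sum of the two before it; 3, 1, 4, 5, 9 → 14.
For the pies, alternating steps +1, +7, +1, +7, …: 5, 6, 13, 14, 21 → 22.
So the next row is 14 rolls, 22 pies.

14 rolls, 22 pies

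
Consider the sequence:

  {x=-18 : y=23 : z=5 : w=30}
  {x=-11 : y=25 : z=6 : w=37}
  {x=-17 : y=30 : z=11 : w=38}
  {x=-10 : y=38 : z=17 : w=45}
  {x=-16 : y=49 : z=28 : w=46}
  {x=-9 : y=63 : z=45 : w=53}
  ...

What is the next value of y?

80

Y: differences are 2, 5, 8, … (increasing by 3 each time); 23, 25, 30, 38, 49, 63 → 80.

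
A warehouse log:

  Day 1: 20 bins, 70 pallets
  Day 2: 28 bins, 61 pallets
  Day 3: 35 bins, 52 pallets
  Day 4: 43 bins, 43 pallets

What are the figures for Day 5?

Bins: alternating steps +8, +7, +8, +7, …, so 20, 28, 35, 43 → 50.
Pallets — −9 each step: 70, 61, 52, 43 → 34.
Combining the parts gives 50 bins, 34 pallets.

50 bins, 34 pallets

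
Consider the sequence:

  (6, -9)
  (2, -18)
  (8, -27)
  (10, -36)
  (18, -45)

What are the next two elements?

For the first slot, each term is the sum of the two before it: 6, 2, 8, 10, 18 → 28 → 46.
Second slot: -9, -18, -27, -36, -45 → -54 → -63 (−9 each step).
Putting the parts together: (28, -54) and then (46, -63).

(28, -54), (46, -63)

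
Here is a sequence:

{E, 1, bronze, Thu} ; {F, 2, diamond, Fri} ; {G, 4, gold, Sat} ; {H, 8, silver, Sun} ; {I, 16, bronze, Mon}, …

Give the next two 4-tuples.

Letter: E, F, G, H, I → J → K (letters move forward 1 place in the alphabet).
Second value goes 1, 2, 4, 8, 16 → 32 → 64 (×2 each step).
Rank goes bronze, diamond, gold, silver, bronze → diamond → gold (repeats bronze → diamond → gold → silver).
Day: runs through the weekdays Mon→Sun; Thu, Fri, Sat, Sun, Mon → Tue → Wed.
So the next two 4-tuples are {J, 32, diamond, Tue} and {K, 64, gold, Wed}.

{J, 32, diamond, Tue}, {K, 64, gold, Wed}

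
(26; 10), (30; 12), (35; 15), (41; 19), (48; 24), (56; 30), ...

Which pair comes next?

First value goes 26, 30, 35, 41, 48, 56 → 65 (differences are 4, 5, 6, … (increasing by 1 each time)).
Second value: differences are 2, 3, 4, … (increasing by 1 each time); 10, 12, 15, 19, 24, 30 → 37.
So the next pair is (65; 37).

(65; 37)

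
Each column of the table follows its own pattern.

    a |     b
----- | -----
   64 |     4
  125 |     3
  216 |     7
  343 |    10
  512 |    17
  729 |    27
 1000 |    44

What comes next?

Column a — perfect cubes: 4³, 5³, 6³, …: 64, 125, 216, 343, 512, 729, 1000 → 1331.
Column b — each term is the sum of the two before it: 4, 3, 7, 10, 17, 27, 44 → 71.
So the next row is 1331  71.

1331  71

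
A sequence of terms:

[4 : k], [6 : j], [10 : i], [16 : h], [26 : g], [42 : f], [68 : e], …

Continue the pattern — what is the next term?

First component — each term is the sum of the two before it: 4, 6, 10, 16, 26, 42, 68 → 110.
For the letter, letters move back 1 place in the alphabet: k, j, i, h, g, f, e → d.
Combining the parts gives [110 : d].

[110 : d]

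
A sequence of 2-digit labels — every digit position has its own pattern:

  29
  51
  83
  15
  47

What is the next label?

First digit: +3 each step, mod 10; 2, 5, 8, 1, 4 → 7.
For the second digit, +2 each step, mod 10: 9, 1, 3, 5, 7 → 9.
Combining the parts gives 79.

79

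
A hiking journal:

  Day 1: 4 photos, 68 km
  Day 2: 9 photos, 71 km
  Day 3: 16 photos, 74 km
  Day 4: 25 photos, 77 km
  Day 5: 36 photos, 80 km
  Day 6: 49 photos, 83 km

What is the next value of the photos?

Photos — perfect squares: 2², 3², 4², …: 4, 9, 16, 25, 36, 49 → 64.

64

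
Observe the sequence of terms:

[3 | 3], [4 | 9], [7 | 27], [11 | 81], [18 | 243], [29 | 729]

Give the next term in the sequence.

[47 | 2187]

First slot — each term is the sum of the two before it: 3, 4, 7, 11, 18, 29 → 47.
Second slot: 3, 9, 27, 81, 243, 729 → 2187 (×3 each step).
So the next term is [47 | 2187].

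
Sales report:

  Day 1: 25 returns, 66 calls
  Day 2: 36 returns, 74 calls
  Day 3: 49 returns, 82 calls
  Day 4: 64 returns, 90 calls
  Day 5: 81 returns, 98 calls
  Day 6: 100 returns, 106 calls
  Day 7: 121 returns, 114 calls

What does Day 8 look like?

For the returns, perfect squares: 5², 6², 7², …: 25, 36, 49, 64, 81, 100, 121 → 144.
Calls: +8 each step; 66, 74, 82, 90, 98, 106, 114 → 122.
Putting it together: 144 returns, 122 calls.

144 returns, 122 calls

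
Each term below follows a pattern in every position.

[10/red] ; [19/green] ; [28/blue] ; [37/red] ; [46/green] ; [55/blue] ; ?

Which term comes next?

[64/red]

First entry goes 10, 19, 28, 37, 46, 55 → 64 (+9 each step).
Colour: repeats red → green → blue, so red, green, blue, red, green, blue → red.
So the next term is [64/red].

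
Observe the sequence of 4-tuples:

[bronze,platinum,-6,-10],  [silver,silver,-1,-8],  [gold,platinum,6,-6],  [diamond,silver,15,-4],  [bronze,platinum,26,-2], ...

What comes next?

For the rank, repeats bronze → silver → gold → diamond: bronze, silver, gold, diamond, bronze → silver.
Metal: platinum, silver, platinum, silver, platinum → silver (alternates platinum ↔ silver).
Third value: differences are 5, 7, 9, … (increasing by 2 each time), so -6, -1, 6, 15, 26 → 39.
For the fourth value, +2 each step: -10, -8, -6, -4, -2 → 0.
Putting it together: [silver,silver,39,0].

[silver,silver,39,0]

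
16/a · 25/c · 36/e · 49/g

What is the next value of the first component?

First component goes 16, 25, 36, 49 → 64 (perfect squares: 4², 5², 6², …).

64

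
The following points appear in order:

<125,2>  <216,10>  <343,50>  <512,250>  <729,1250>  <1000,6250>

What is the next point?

<1331,31250>

First coordinate — perfect cubes: 5³, 6³, 7³, …: 125, 216, 343, 512, 729, 1000 → 1331.
For the second coordinate, ×5 each step: 2, 10, 50, 250, 1250, 6250 → 31250.
Putting it together: <1331,31250>.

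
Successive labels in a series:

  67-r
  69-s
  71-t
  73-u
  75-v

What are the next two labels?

For the first component, +2 each step: 67, 69, 71, 73, 75 → 77 → 79.
Letter goes r, s, t, u, v → w → x (letters move forward 1 place in the alphabet).
Putting the parts together: 77-w and then 79-x.

77-w, 79-x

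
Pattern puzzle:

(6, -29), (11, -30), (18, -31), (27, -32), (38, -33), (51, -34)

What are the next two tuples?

(66, -35), (83, -36)

For the first slot, differences are 5, 7, 9, … (increasing by 2 each time): 6, 11, 18, 27, 38, 51 → 66 → 83.
Second slot: −1 each step, so -29, -30, -31, -32, -33, -34 → -35 → -36.
So the next two tuples are (66, -35) and (83, -36).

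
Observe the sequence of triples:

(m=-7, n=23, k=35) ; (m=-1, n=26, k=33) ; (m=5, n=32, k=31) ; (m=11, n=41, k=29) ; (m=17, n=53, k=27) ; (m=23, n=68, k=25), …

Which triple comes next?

M: +6 each step, so -7, -1, 5, 11, 17, 23 → 29.
N goes 23, 26, 32, 41, 53, 68 → 86 (differences are 3, 6, 9, … (increasing by 3 each time)).
K: −2 each step, so 35, 33, 31, 29, 27, 25 → 23.
Putting it together: (m=29, n=86, k=23).

(m=29, n=86, k=23)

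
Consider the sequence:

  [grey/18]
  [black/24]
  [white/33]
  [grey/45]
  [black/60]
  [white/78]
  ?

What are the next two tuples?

[grey/99], [black/123]

For the shade, repeats grey → black → white: grey, black, white, grey, black, white → grey → black.
Second part — differences are 6, 9, 12, … (increasing by 3 each time): 18, 24, 33, 45, 60, 78 → 99 → 123.
Putting the parts together: [grey/99] and then [black/123].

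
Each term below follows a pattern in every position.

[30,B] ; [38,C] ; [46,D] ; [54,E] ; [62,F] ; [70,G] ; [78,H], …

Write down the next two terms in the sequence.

First entry: +8 each step, so 30, 38, 46, 54, 62, 70, 78 → 86 → 94.
Letter: letters move forward 1 place in the alphabet; B, C, D, E, F, G, H → I → J.
So the next two terms are [86,I] and [94,J].

[86,I], [94,J]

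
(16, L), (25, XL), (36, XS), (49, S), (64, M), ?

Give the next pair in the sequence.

First part: perfect squares: 4², 5², 6², …; 16, 25, 36, 49, 64 → 81.
Size: runs through clothing sizes XS→XL, so L, XL, XS, S, M → L.
So the next pair is (81, L).

(81, L)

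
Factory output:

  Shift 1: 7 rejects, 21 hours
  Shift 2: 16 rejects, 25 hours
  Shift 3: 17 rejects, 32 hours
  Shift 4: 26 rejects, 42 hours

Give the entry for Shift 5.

27 rejects, 55 hours

Rejects goes 7, 16, 17, 26 → 27 (alternating steps +9, +1, +9, +1, …).
Hours — differences are 4, 7, 10, … (increasing by 3 each time): 21, 25, 32, 42 → 55.
Putting it together: 27 rejects, 55 hours.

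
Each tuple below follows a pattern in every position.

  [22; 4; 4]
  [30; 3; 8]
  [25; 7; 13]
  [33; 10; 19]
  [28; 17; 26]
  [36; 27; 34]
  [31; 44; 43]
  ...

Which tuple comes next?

First value — alternating steps +8, −5, +8, −5, …: 22, 30, 25, 33, 28, 36, 31 → 39.
Second value: 4, 3, 7, 10, 17, 27, 44 → 71 (each term is the sum of the two before it).
Third value: 4, 8, 13, 19, 26, 34, 43 → 53 (differences are 4, 5, 6, … (increasing by 1 each time)).
Putting it together: [39; 71; 53].

[39; 71; 53]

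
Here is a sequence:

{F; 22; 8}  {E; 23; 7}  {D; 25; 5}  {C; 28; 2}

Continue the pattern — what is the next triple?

Letter — letters move back 1 place in the alphabet: F, E, D, C → B.
Second value: differences are 1, 2, 3, … (increasing by 1 each time), so 22, 23, 25, 28 → 32.
Third value: 8, 7, 5, 2 → -2 (together with the second value always sums to 30).
So the next triple is {B; 32; -2}.

{B; 32; -2}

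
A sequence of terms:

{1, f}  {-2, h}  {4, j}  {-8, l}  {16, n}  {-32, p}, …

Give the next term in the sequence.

First part — ×(-2) each step: 1, -2, 4, -8, 16, -32 → 64.
Letter: f, h, j, l, n, p → r (letters move forward 2 places in the alphabet).
So the next term is {64, r}.

{64, r}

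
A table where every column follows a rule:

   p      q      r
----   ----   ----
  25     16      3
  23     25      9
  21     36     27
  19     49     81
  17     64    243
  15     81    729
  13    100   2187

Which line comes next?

11  121  6561

Column p goes 25, 23, 21, 19, 17, 15, 13 → 11 (−2 each step).
Column q — perfect squares: 4², 5², 6², …: 16, 25, 36, 49, 64, 81, 100 → 121.
Column r: ×3 each step, so 3, 9, 27, 81, 243, 729, 2187 → 6561.
Combining the parts gives 11  121  6561.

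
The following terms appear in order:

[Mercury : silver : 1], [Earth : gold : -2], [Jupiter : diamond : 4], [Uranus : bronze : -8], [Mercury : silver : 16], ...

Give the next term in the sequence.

[Earth : gold : -32]

For the planet, repeats Mercury → Earth → Jupiter → Uranus: Mercury, Earth, Jupiter, Uranus, Mercury → Earth.
For the rank, repeats silver → gold → diamond → bronze: silver, gold, diamond, bronze, silver → gold.
Third component: 1, -2, 4, -8, 16 → -32 (×(-2) each step).
So the next term is [Earth : gold : -32].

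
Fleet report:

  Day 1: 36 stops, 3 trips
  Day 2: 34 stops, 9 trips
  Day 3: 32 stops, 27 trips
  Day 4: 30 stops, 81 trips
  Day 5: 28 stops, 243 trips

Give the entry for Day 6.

26 stops, 729 trips

Stops — −2 each step: 36, 34, 32, 30, 28 → 26.
Trips — ×3 each step: 3, 9, 27, 81, 243 → 729.
Putting it together: 26 stops, 729 trips.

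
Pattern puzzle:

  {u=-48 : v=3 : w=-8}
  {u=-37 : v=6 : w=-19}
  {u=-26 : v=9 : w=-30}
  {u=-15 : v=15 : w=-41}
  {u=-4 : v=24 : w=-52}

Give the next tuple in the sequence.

{u=7 : v=39 : w=-63}

U: +11 each step; -48, -37, -26, -15, -4 → 7.
V: each term is the sum of the two before it, so 3, 6, 9, 15, 24 → 39.
W: −11 each step, so -8, -19, -30, -41, -52 → -63.
So the next tuple is {u=7 : v=39 : w=-63}.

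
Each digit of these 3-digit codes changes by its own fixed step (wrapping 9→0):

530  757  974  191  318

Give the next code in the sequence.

535

First digit — +2 each step, mod 10: 5, 7, 9, 1, 3 → 5.
For the second digit, +2 each step, mod 10: 3, 5, 7, 9, 1 → 3.
Third digit: 0, 7, 4, 1, 8 → 5 (−3 each step, mod 10).
Putting it together: 535.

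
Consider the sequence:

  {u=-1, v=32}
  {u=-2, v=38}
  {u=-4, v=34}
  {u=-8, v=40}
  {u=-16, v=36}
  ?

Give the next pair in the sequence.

U — ×2 each step: -1, -2, -4, -8, -16 → -32.
V: 32, 38, 34, 40, 36 → 42 (alternating steps +6, −4, +6, −4, …).
Putting it together: {u=-32, v=42}.

{u=-32, v=42}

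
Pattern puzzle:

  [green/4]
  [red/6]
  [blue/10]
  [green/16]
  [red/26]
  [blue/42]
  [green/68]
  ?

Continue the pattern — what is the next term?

Colour: repeats green → red → blue; green, red, blue, green, red, blue, green → red.
Second slot — each term is the sum of the two before it: 4, 6, 10, 16, 26, 42, 68 → 110.
Combining the parts gives [red/110].

[red/110]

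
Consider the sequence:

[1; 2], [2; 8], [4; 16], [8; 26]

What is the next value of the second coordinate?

First coordinate: 1, 2, 4, 8 → 16 (×2 each step).
Second coordinate: 2, 8, 16, 26 → 38 (differences are 6, 8, 10, … (increasing by 2 each time)).

38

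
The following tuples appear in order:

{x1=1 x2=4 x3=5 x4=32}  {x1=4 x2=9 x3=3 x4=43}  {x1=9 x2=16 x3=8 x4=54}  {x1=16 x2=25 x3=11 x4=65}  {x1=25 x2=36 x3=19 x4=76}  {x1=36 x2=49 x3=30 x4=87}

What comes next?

X1: perfect squares: 1², 2², 3², …, so 1, 4, 9, 16, 25, 36 → 49.
X2: perfect squares: 2², 3², 4², …, so 4, 9, 16, 25, 36, 49 → 64.
X3 goes 5, 3, 8, 11, 19, 30 → 49 (each term is the sum of the two before it).
X4: +11 each step, so 32, 43, 54, 65, 76, 87 → 98.
Putting it together: {x1=49 x2=64 x3=49 x4=98}.

{x1=49 x2=64 x3=49 x4=98}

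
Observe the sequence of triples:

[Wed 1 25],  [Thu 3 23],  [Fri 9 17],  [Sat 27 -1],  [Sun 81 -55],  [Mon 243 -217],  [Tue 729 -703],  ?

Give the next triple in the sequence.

[Wed 2187 -2161]

Day: runs through the weekdays Mon→Sun; Wed, Thu, Fri, Sat, Sun, Mon, Tue → Wed.
Second value: ×3 each step; 1, 3, 9, 27, 81, 243, 729 → 2187.
Third value — together with the second value always sums to 26: 25, 23, 17, -1, -55, -217, -703 → -2161.
So the next triple is [Wed 2187 -2161].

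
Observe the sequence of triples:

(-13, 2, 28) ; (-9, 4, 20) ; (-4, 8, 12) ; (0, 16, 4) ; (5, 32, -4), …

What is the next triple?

First component: alternating steps +4, +5, +4, +5, …, so -13, -9, -4, 0, 5 → 9.
Second component: ×2 each step, so 2, 4, 8, 16, 32 → 64.
For the third component, −8 each step: 28, 20, 12, 4, -4 → -12.
So the next triple is (9, 64, -12).

(9, 64, -12)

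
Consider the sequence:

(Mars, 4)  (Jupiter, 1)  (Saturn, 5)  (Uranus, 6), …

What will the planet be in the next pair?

For the planet, runs through the planets Mercury→Neptune: Mars, Jupiter, Saturn, Uranus → Neptune.

Neptune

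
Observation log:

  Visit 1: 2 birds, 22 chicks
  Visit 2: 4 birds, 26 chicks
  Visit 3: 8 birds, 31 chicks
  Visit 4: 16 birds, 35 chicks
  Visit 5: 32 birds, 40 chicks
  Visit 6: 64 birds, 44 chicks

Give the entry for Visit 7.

Birds: ×2 each step; 2, 4, 8, 16, 32, 64 → 128.
Chicks: 22, 26, 31, 35, 40, 44 → 49 (alternating steps +4, +5, +4, +5, …).
Putting it together: 128 birds, 49 chicks.

128 birds, 49 chicks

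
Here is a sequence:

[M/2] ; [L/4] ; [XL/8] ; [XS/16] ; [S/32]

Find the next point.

[M/64]

Size — runs through clothing sizes XS→XL: M, L, XL, XS, S → M.
Second entry: 2, 4, 8, 16, 32 → 64 (×2 each step).
So the next point is [M/64].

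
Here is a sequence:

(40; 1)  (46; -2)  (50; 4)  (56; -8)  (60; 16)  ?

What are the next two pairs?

(66; -32), (70; 64)

First component: alternating steps +6, +4, +6, +4, …; 40, 46, 50, 56, 60 → 66 → 70.
Second component — ×(-2) each step: 1, -2, 4, -8, 16 → -32 → 64.
Putting the parts together: (66; -32) and then (70; 64).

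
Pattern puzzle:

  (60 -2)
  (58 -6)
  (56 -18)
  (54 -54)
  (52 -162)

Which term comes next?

(50 -486)

First slot: −2 each step, so 60, 58, 56, 54, 52 → 50.
Second slot: ×3 each step, so -2, -6, -18, -54, -162 → -486.
So the next term is (50 -486).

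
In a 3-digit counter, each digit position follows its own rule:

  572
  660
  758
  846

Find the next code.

934

First digit: +1 each step, mod 10, so 5, 6, 7, 8 → 9.
Second digit — −1 each step, mod 10: 7, 6, 5, 4 → 3.
Third digit goes 2, 0, 8, 6 → 4 (−2 each step, mod 10).
Putting it together: 934.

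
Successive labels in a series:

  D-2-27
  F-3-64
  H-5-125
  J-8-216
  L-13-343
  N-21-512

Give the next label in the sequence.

P-34-729

Letter — letters move forward 2 places in the alphabet: D, F, H, J, L, N → P.
Second component: 2, 3, 5, 8, 13, 21 → 34 (each term is the sum of the two before it).
Third component — perfect cubes: 3³, 4³, 5³, …: 27, 64, 125, 216, 343, 512 → 729.
Combining the parts gives P-34-729.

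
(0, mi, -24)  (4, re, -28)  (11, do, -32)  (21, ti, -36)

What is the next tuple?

First entry — differences are 4, 7, 10, … (increasing by 3 each time): 0, 4, 11, 21 → 34.
Note: runs backward through the solfège scale do→ti; mi, re, do, ti → la.
Third entry — −4 each step: -24, -28, -32, -36 → -40.
Combining the parts gives (34, la, -40).

(34, la, -40)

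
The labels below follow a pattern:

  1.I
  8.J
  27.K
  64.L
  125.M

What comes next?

First component: perfect cubes: 1³, 2³, 3³, …; 1, 8, 27, 64, 125 → 216.
Letter: letters move forward 1 place in the alphabet; I, J, K, L, M → N.
Combining the parts gives 216.N.

216.N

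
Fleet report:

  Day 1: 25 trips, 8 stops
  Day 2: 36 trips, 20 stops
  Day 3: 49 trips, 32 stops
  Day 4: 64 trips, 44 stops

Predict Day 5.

81 trips, 56 stops

Trips: perfect squares: 5², 6², 7², …, so 25, 36, 49, 64 → 81.
For the stops, +12 each step: 8, 20, 32, 44 → 56.
Putting it together: 81 trips, 56 stops.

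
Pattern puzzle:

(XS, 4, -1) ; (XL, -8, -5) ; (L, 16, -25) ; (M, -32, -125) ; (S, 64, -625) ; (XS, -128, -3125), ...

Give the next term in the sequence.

Size — repeats XS → XL → L → M → S: XS, XL, L, M, S, XS → XL.
For the second part, ×(-2) each step: 4, -8, 16, -32, 64, -128 → 256.
Third part: ×5 each step; -1, -5, -25, -125, -625, -3125 → -15625.
Putting it together: (XL, 256, -15625).

(XL, 256, -15625)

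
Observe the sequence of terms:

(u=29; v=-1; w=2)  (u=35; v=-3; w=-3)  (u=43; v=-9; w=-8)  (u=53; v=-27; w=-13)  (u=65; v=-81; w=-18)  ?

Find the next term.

U goes 29, 35, 43, 53, 65 → 79 (differences are 6, 8, 10, … (increasing by 2 each time)).
V: -1, -3, -9, -27, -81 → -243 (×3 each step).
W — −5 each step: 2, -3, -8, -13, -18 → -23.
So the next term is (u=79; v=-243; w=-23).

(u=79; v=-243; w=-23)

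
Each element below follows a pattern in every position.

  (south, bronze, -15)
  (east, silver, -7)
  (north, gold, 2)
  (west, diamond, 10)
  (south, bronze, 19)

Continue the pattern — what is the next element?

For the direction, repeats south → east → north → west: south, east, north, west, south → east.
For the rank, repeats bronze → silver → gold → diamond: bronze, silver, gold, diamond, bronze → silver.
Third component: alternating steps +8, +9, +8, +9, …; -15, -7, 2, 10, 19 → 27.
So the next element is (east, silver, 27).

(east, silver, 27)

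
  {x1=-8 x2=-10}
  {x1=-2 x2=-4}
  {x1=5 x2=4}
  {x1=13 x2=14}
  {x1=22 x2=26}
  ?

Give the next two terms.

X1: differences are 6, 7, 8, … (increasing by 1 each time); -8, -2, 5, 13, 22 → 32 → 43.
For the x2, differences are 6, 8, 10, … (increasing by 2 each time): -10, -4, 4, 14, 26 → 40 → 56.
So the next two terms are {x1=32 x2=40} and {x1=43 x2=56}.

{x1=32 x2=40}, {x1=43 x2=56}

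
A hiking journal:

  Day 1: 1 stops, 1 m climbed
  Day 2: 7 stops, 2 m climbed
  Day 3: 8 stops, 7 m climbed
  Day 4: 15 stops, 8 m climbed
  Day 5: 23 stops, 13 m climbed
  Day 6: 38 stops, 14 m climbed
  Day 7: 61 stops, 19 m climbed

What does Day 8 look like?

For the stops, each term is the sum of the two before it: 1, 7, 8, 15, 23, 38, 61 → 99.
M climbed goes 1, 2, 7, 8, 13, 14, 19 → 20 (alternating steps +1, +5, +1, +5, …).
So the next record is 99 stops, 20 m climbed.

99 stops, 20 m climbed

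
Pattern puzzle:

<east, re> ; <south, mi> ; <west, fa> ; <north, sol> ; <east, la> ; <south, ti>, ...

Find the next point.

Direction: repeats east → south → west → north; east, south, west, north, east, south → west.
For the note, runs through the solfège scale do→ti: re, mi, fa, sol, la, ti → do.
Putting it together: <west, do>.

<west, do>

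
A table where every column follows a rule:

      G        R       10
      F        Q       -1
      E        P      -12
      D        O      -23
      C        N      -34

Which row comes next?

First letter goes G, F, E, D, C → B (letters move back 1 place in the alphabet).
Second letter goes R, Q, P, O, N → M (letters move back 1 place in the alphabet).
Third component: 10, -1, -12, -23, -34 → -45 (−11 each step).
Putting it together: B  M  -45.

B  M  -45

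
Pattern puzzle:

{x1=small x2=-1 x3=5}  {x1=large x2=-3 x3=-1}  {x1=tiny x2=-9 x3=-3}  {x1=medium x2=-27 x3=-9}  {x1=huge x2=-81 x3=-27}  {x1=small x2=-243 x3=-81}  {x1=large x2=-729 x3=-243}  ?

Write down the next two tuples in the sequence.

{x1=tiny x2=-2187 x3=-729}, {x1=medium x2=-6561 x3=-2187}

X1: repeats small → large → tiny → medium → huge; small, large, tiny, medium, huge, small, large → tiny → medium.
X2 — ×3 each step: -1, -3, -9, -27, -81, -243, -729 → -2187 → -6561.
X3: always the previous value of the x2, so 5, -1, -3, -9, -27, -81, -243 → -729 → -2187.
So the next two tuples are {x1=tiny x2=-2187 x3=-729} and {x1=medium x2=-6561 x3=-2187}.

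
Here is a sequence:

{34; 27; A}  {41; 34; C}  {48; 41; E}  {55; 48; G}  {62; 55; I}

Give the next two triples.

{69; 62; K}, {76; 69; M}

First coordinate — +7 each step: 34, 41, 48, 55, 62 → 69 → 76.
For the second coordinate, always 7 less than the first coordinate: 27, 34, 41, 48, 55 → 62 → 69.
Letter: letters move forward 2 places in the alphabet, so A, C, E, G, I → K → M.
Putting the parts together: {69; 62; K} and then {76; 69; M}.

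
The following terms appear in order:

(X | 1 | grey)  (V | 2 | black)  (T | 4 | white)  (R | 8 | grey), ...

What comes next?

(P | 16 | black)

For the letter, letters move back 2 places in the alphabet: X, V, T, R → P.
Second part goes 1, 2, 4, 8 → 16 (×2 each step).
Shade — repeats grey → black → white: grey, black, white, grey → black.
Combining the parts gives (P | 16 | black).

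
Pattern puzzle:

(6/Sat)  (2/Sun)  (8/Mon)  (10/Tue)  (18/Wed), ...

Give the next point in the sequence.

First slot: each term is the sum of the two before it; 6, 2, 8, 10, 18 → 28.
Day goes Sat, Sun, Mon, Tue, Wed → Thu (runs through the weekdays Mon→Sun).
So the next point is (28/Thu).

(28/Thu)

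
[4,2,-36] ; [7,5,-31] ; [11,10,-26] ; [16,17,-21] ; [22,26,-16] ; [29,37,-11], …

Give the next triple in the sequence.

[37,50,-6]

First part: 4, 7, 11, 16, 22, 29 → 37 (differences are 3, 4, 5, … (increasing by 1 each time)).
Second part: differences are 3, 5, 7, … (increasing by 2 each time); 2, 5, 10, 17, 26, 37 → 50.
Third part: -36, -31, -26, -21, -16, -11 → -6 (+5 each step).
So the next triple is [37,50,-6].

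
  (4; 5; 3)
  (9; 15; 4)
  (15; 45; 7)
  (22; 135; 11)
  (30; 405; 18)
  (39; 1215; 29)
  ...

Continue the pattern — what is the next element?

(49; 3645; 47)

First value: differences are 5, 6, 7, … (increasing by 1 each time), so 4, 9, 15, 22, 30, 39 → 49.
Second value: 5, 15, 45, 135, 405, 1215 → 3645 (×3 each step).
Third value goes 3, 4, 7, 11, 18, 29 → 47 (each term is the sum of the two before it).
Putting it together: (49; 3645; 47).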